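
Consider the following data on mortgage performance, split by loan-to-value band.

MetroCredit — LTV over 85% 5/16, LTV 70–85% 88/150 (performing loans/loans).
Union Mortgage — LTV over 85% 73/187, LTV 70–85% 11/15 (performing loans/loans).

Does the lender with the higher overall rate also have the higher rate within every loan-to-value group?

LTV over 85%: MetroCredit 5/16 = 31.2%, Union Mortgage 73/187 = 39.0% → Union Mortgage
LTV 70–85%: MetroCredit 88/150 = 58.7%, Union Mortgage 11/15 = 73.3% → Union Mortgage
Overall: MetroCredit 93/166 = 56.0%, Union Mortgage 84/202 = 41.6% → MetroCredit
Union Mortgage wins each loan-to-value group but MetroCredit wins overall — the comparison reverses. Union Mortgage's loans skew toward LTV over 85%, which has a lower base rate.

No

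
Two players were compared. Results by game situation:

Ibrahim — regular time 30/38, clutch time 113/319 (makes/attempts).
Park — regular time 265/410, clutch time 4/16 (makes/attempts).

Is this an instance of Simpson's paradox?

Regular time: Ibrahim 30/38 = 78.9%, Park 265/410 = 64.6% → Ibrahim
Clutch time: Ibrahim 113/319 = 35.4%, Park 4/16 = 25.0% → Ibrahim
Overall: Ibrahim 143/357 = 40.1%, Park 269/426 = 63.1% → Park
Ibrahim wins each game group but Park wins overall — the comparison reverses. Ibrahim's attempts skew toward clutch time, which has a lower base rate.

Yes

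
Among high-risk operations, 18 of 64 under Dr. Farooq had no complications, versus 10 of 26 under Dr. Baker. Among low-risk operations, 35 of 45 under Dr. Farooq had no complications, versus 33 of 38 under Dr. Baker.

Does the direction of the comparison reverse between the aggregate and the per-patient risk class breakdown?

High-risk: Dr. Farooq 18/64 = 28.1%, Dr. Baker 10/26 = 38.5% → Dr. Baker
Low-risk: Dr. Farooq 35/45 = 77.8%, Dr. Baker 33/38 = 86.8% → Dr. Baker
Overall: Dr. Farooq 53/109 = 48.6%, Dr. Baker 43/64 = 67.2% → Dr. Baker
Dr. Baker wins overall and in every patient risk group — no reversal.

No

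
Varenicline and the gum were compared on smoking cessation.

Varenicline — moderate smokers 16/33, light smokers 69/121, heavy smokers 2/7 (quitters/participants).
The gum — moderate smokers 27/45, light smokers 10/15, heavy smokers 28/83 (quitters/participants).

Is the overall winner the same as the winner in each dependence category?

Moderate smokers: varenicline 16/33 = 48.5%, the gum 27/45 = 60.0% → the gum
Light smokers: varenicline 69/121 = 57.0%, the gum 10/15 = 66.7% → the gum
Heavy smokers: varenicline 2/7 = 28.6%, the gum 28/83 = 33.7% → the gum
Overall: varenicline 87/161 = 54.0%, the gum 65/143 = 45.5% → varenicline
The gum wins each dependence group but varenicline wins overall — the comparison reverses. The gum's participants skew toward heavy smokers, which has a lower base rate.

No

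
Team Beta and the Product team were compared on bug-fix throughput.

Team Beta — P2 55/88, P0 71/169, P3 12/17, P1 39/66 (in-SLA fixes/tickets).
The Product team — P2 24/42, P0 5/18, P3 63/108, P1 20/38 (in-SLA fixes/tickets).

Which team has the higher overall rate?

the Product team

P2: Team Beta 55/88 = 62.5%, the Product team 24/42 = 57.1% → Team Beta
P0: Team Beta 71/169 = 42.0%, the Product team 5/18 = 27.8% → Team Beta
P3: Team Beta 12/17 = 70.6%, the Product team 63/108 = 58.3% → Team Beta
P1: Team Beta 39/66 = 59.1%, the Product team 20/38 = 52.6% → Team Beta
Overall: Team Beta 177/340 = 52.1%, the Product team 112/206 = 54.4% → the Product team
(Team Beta wins every ticket group but the Product team wins overall — Team Beta's tickets skew toward the low-rate P0 group.)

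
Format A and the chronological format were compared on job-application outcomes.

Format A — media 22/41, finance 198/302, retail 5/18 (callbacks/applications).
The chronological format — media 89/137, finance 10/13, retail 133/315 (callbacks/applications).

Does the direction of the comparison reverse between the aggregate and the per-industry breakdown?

Yes

Media: Format A 22/41 = 53.7%, the chronological format 89/137 = 65.0% → the chronological format
Finance: Format A 198/302 = 65.6%, the chronological format 10/13 = 76.9% → the chronological format
Retail: Format A 5/18 = 27.8%, the chronological format 133/315 = 42.2% → the chronological format
Overall: Format A 225/361 = 62.3%, the chronological format 232/465 = 49.9% → Format A
The chronological format wins each industry group but Format A wins overall — the comparison reverses. The chronological format's applications skew toward retail, which has a lower base rate.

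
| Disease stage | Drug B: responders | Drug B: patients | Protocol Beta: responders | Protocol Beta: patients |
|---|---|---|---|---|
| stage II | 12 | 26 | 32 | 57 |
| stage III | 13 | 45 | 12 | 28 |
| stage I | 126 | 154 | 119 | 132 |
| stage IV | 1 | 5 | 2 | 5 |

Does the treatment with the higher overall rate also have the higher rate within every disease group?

Yes

Stage II: Drug B 12/26 = 46.2%, Protocol Beta 32/57 = 56.1% → Protocol Beta
Stage III: Drug B 13/45 = 28.9%, Protocol Beta 12/28 = 42.9% → Protocol Beta
Stage I: Drug B 126/154 = 81.8%, Protocol Beta 119/132 = 90.2% → Protocol Beta
Stage IV: Drug B 1/5 = 20.0%, Protocol Beta 2/5 = 40.0% → Protocol Beta
Overall: Drug B 152/230 = 66.1%, Protocol Beta 165/222 = 74.3% → Protocol Beta
Protocol Beta wins overall and in every disease group — no reversal.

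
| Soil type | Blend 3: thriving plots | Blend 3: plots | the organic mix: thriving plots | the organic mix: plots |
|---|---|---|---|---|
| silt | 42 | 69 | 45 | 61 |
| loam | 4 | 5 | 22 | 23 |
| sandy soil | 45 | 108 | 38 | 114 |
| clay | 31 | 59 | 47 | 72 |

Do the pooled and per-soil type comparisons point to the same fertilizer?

No

Silt: Blend 3 42/69 = 60.9%, the organic mix 45/61 = 73.8% → the organic mix
Loam: Blend 3 4/5 = 80.0%, the organic mix 22/23 = 95.7% → the organic mix
Sandy soil: Blend 3 45/108 = 41.7%, the organic mix 38/114 = 33.3% → Blend 3
Clay: Blend 3 31/59 = 52.5%, the organic mix 47/72 = 65.3% → the organic mix
Overall: Blend 3 122/241 = 50.6%, the organic mix 152/270 = 56.3% → the organic mix
Neither sweeps: Blend 3 wins 1 of 4 groups, the organic mix wins 3. The organic mix wins overall but not every group — no Simpson reversal.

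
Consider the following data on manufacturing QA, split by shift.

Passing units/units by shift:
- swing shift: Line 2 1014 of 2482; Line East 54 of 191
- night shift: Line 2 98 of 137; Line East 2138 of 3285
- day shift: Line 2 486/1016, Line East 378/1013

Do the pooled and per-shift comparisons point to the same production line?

No

Swing shift: Line 2 1014/2482 = 40.9%, Line East 54/191 = 28.3% → Line 2
Night shift: Line 2 98/137 = 71.5%, Line East 2138/3285 = 65.1% → Line 2
Day shift: Line 2 486/1016 = 47.8%, Line East 378/1013 = 37.3% → Line 2
Overall: Line 2 1598/3635 = 44.0%, Line East 2570/4489 = 57.3% → Line East
Line 2 wins each shift group but Line East wins overall — the comparison reverses. Line 2's units skew toward swing shift, which has a lower base rate.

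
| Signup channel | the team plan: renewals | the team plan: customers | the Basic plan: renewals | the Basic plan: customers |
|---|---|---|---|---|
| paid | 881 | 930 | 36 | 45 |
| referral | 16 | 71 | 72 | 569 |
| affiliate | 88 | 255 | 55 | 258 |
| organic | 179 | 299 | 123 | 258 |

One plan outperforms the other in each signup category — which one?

the team plan

Paid: the team plan 881/930 = 94.7%, the Basic plan 36/45 = 80.0% → the team plan
Referral: the team plan 16/71 = 22.5%, the Basic plan 72/569 = 12.7% → the team plan
Affiliate: the team plan 88/255 = 34.5%, the Basic plan 55/258 = 21.3% → the team plan
Organic: the team plan 179/299 = 59.9%, the Basic plan 123/258 = 47.7% → the team plan
The team plan has the higher rate in all 4 groups.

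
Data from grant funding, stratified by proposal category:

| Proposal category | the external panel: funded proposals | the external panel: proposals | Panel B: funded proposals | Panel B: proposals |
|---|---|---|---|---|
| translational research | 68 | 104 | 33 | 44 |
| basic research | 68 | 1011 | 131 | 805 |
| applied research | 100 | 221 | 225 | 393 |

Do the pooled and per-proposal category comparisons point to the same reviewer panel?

Yes

Translational research: the external panel 68/104 = 65.4%, Panel B 33/44 = 75.0% → Panel B
Basic research: the external panel 68/1011 = 6.7%, Panel B 131/805 = 16.3% → Panel B
Applied research: the external panel 100/221 = 45.2%, Panel B 225/393 = 57.3% → Panel B
Overall: the external panel 236/1336 = 17.7%, Panel B 389/1242 = 31.3% → Panel B
Panel B wins overall and in every proposal group — no reversal.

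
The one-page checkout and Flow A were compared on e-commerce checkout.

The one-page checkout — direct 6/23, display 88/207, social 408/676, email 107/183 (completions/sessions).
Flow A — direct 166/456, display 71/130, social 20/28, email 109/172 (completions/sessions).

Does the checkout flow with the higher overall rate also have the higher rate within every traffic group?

Direct: the one-page checkout 6/23 = 26.1%, Flow A 166/456 = 36.4% → Flow A
Display: the one-page checkout 88/207 = 42.5%, Flow A 71/130 = 54.6% → Flow A
Social: the one-page checkout 408/676 = 60.4%, Flow A 20/28 = 71.4% → Flow A
Email: the one-page checkout 107/183 = 58.5%, Flow A 109/172 = 63.4% → Flow A
Overall: the one-page checkout 609/1089 = 55.9%, Flow A 366/786 = 46.6% → the one-page checkout
Flow A wins each traffic group but the one-page checkout wins overall — the comparison reverses. Flow A's sessions skew toward direct, which has a lower base rate.

No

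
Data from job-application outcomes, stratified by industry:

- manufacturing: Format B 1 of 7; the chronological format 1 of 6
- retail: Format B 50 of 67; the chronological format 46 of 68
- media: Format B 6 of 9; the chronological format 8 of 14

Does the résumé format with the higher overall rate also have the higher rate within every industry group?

No

Manufacturing: Format B 1/7 = 14.3%, the chronological format 1/6 = 16.7% → the chronological format
Retail: Format B 50/67 = 74.6%, the chronological format 46/68 = 67.6% → Format B
Media: Format B 6/9 = 66.7%, the chronological format 8/14 = 57.1% → Format B
Overall: Format B 57/83 = 68.7%, the chronological format 55/88 = 62.5% → Format B
Neither sweeps: Format B wins 2 of 3 groups, the chronological format wins 1. Format B wins overall but not every group — no Simpson reversal.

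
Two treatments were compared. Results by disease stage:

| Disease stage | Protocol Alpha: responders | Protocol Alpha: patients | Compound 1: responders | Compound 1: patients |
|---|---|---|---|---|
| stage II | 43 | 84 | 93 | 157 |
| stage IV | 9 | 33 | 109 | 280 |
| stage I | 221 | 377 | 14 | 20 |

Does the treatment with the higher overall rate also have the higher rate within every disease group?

No

Stage II: Protocol Alpha 43/84 = 51.2%, Compound 1 93/157 = 59.2% → Compound 1
Stage IV: Protocol Alpha 9/33 = 27.3%, Compound 1 109/280 = 38.9% → Compound 1
Stage I: Protocol Alpha 221/377 = 58.6%, Compound 1 14/20 = 70.0% → Compound 1
Overall: Protocol Alpha 273/494 = 55.3%, Compound 1 216/457 = 47.3% → Protocol Alpha
Compound 1 wins each disease group but Protocol Alpha wins overall — the comparison reverses. Compound 1's patients skew toward stage IV, which has a lower base rate.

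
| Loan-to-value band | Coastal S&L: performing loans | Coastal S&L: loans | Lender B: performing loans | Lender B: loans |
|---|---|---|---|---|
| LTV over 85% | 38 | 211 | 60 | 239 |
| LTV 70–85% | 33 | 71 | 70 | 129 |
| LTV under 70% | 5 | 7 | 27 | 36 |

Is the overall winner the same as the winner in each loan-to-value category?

LTV over 85%: Coastal S&L 38/211 = 18.0%, Lender B 60/239 = 25.1% → Lender B
LTV 70–85%: Coastal S&L 33/71 = 46.5%, Lender B 70/129 = 54.3% → Lender B
LTV under 70%: Coastal S&L 5/7 = 71.4%, Lender B 27/36 = 75.0% → Lender B
Overall: Coastal S&L 76/289 = 26.3%, Lender B 157/404 = 38.9% → Lender B
Lender B wins overall and in every loan-to-value group — no reversal.

Yes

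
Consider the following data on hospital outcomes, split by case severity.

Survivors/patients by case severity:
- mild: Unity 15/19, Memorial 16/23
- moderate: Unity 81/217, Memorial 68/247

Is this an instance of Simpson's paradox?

Mild: Unity 15/19 = 78.9%, Memorial 16/23 = 69.6% → Unity
Moderate: Unity 81/217 = 37.3%, Memorial 68/247 = 27.5% → Unity
Overall: Unity 96/236 = 40.7%, Memorial 84/270 = 31.1% → Unity
Unity wins overall and in every case group — no reversal.

No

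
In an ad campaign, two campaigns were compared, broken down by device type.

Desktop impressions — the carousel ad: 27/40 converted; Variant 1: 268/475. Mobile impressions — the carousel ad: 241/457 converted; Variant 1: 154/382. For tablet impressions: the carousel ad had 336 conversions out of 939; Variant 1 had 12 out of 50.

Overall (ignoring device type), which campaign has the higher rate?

Desktop: the carousel ad 27/40 = 67.5%, Variant 1 268/475 = 56.4% → the carousel ad
Mobile: the carousel ad 241/457 = 52.7%, Variant 1 154/382 = 40.3% → the carousel ad
Tablet: the carousel ad 336/939 = 35.8%, Variant 1 12/50 = 24.0% → the carousel ad
Overall: the carousel ad 604/1436 = 42.1%, Variant 1 434/907 = 47.9% → Variant 1
(The carousel ad wins every device group but Variant 1 wins overall — the carousel ad's impressions skew toward the low-rate tablet group.)

Variant 1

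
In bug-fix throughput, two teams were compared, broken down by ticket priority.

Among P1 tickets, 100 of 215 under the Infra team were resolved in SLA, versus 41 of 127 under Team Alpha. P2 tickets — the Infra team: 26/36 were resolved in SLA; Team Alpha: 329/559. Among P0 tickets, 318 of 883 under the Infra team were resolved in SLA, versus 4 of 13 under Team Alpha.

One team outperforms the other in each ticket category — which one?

the Infra team

P1: the Infra team 100/215 = 46.5%, Team Alpha 41/127 = 32.3% → the Infra team
P2: the Infra team 26/36 = 72.2%, Team Alpha 329/559 = 58.9% → the Infra team
P0: the Infra team 318/883 = 36.0%, Team Alpha 4/13 = 30.8% → the Infra team
The Infra team has the higher rate in all 3 groups.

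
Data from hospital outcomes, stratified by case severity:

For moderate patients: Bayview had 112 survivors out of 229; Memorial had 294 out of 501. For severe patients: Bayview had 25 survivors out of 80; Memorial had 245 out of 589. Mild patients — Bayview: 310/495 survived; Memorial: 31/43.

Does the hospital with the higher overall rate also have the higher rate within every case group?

No

Moderate: Bayview 112/229 = 48.9%, Memorial 294/501 = 58.7% → Memorial
Severe: Bayview 25/80 = 31.2%, Memorial 245/589 = 41.6% → Memorial
Mild: Bayview 310/495 = 62.6%, Memorial 31/43 = 72.1% → Memorial
Overall: Bayview 447/804 = 55.6%, Memorial 570/1133 = 50.3% → Bayview
Memorial wins each case group but Bayview wins overall — the comparison reverses. Memorial's patients skew toward severe, which has a lower base rate.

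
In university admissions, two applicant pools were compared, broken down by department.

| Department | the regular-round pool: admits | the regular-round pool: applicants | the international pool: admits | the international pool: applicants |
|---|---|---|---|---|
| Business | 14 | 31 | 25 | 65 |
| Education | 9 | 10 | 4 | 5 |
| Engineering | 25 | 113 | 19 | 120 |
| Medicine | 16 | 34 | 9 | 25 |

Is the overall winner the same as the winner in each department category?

Yes

Business: the regular-round pool 14/31 = 45.2%, the international pool 25/65 = 38.5% → the regular-round pool
Education: the regular-round pool 9/10 = 90.0%, the international pool 4/5 = 80.0% → the regular-round pool
Engineering: the regular-round pool 25/113 = 22.1%, the international pool 19/120 = 15.8% → the regular-round pool
Medicine: the regular-round pool 16/34 = 47.1%, the international pool 9/25 = 36.0% → the regular-round pool
Overall: the regular-round pool 64/188 = 34.0%, the international pool 57/215 = 26.5% → the regular-round pool
The regular-round pool wins overall and in every department group — no reversal.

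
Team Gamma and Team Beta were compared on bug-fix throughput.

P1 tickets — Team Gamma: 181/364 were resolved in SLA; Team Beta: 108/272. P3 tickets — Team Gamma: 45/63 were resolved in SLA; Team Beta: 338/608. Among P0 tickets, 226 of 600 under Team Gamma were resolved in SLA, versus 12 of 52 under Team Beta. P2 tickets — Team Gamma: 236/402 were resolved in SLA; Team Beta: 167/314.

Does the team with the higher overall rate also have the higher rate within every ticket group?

No

P1: Team Gamma 181/364 = 49.7%, Team Beta 108/272 = 39.7% → Team Gamma
P3: Team Gamma 45/63 = 71.4%, Team Beta 338/608 = 55.6% → Team Gamma
P0: Team Gamma 226/600 = 37.7%, Team Beta 12/52 = 23.1% → Team Gamma
P2: Team Gamma 236/402 = 58.7%, Team Beta 167/314 = 53.2% → Team Gamma
Overall: Team Gamma 688/1429 = 48.1%, Team Beta 625/1246 = 50.2% → Team Beta
Team Gamma wins each ticket group but Team Beta wins overall — the comparison reverses. Team Gamma's tickets skew toward P0, which has a lower base rate.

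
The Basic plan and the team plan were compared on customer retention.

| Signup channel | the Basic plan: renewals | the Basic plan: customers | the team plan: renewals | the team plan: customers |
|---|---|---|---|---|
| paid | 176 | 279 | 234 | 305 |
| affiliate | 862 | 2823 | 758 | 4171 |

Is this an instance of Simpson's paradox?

No

Paid: the Basic plan 176/279 = 63.1%, the team plan 234/305 = 76.7% → the team plan
Affiliate: the Basic plan 862/2823 = 30.5%, the team plan 758/4171 = 18.2% → the Basic plan
Overall: the Basic plan 1038/3102 = 33.5%, the team plan 992/4476 = 22.2% → the Basic plan
Neither sweeps: the Basic plan wins 1 of 2 groups, the team plan wins 1. The Basic plan wins overall but not every group — no Simpson reversal.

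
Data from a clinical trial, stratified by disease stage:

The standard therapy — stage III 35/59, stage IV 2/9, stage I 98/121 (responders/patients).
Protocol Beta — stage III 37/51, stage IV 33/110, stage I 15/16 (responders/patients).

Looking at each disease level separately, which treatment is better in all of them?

Protocol Beta

Stage III: the standard therapy 35/59 = 59.3%, Protocol Beta 37/51 = 72.5% → Protocol Beta
Stage IV: the standard therapy 2/9 = 22.2%, Protocol Beta 33/110 = 30.0% → Protocol Beta
Stage I: the standard therapy 98/121 = 81.0%, Protocol Beta 15/16 = 93.8% → Protocol Beta
Protocol Beta has the higher rate in all 3 groups.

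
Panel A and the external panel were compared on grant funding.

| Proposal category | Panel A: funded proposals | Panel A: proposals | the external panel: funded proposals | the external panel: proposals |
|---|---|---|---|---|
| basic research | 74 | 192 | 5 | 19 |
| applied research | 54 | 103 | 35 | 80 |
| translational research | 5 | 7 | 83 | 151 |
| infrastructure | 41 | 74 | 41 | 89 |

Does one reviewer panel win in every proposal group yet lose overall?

Yes

Basic research: Panel A 74/192 = 38.5%, the external panel 5/19 = 26.3% → Panel A
Applied research: Panel A 54/103 = 52.4%, the external panel 35/80 = 43.8% → Panel A
Translational research: Panel A 5/7 = 71.4%, the external panel 83/151 = 55.0% → Panel A
Infrastructure: Panel A 41/74 = 55.4%, the external panel 41/89 = 46.1% → Panel A
Overall: Panel A 174/376 = 46.3%, the external panel 164/339 = 48.4% → the external panel
Panel A wins each proposal group but the external panel wins overall — the comparison reverses. Panel A's proposals skew toward basic research, which has a lower base rate.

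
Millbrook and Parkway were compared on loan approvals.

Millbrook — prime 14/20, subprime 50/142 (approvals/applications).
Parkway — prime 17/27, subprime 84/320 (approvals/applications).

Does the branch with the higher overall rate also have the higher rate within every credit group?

Prime: Millbrook 14/20 = 70.0%, Parkway 17/27 = 63.0% → Millbrook
Subprime: Millbrook 50/142 = 35.2%, Parkway 84/320 = 26.2% → Millbrook
Overall: Millbrook 64/162 = 39.5%, Parkway 101/347 = 29.1% → Millbrook
Millbrook wins overall and in every credit group — no reversal.

Yes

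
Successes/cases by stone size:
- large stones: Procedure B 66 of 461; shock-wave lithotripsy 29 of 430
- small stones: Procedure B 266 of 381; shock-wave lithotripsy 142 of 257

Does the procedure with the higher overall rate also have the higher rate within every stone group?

Large stones: Procedure B 66/461 = 14.3%, shock-wave lithotripsy 29/430 = 6.7% → Procedure B
Small stones: Procedure B 266/381 = 69.8%, shock-wave lithotripsy 142/257 = 55.3% → Procedure B
Overall: Procedure B 332/842 = 39.4%, shock-wave lithotripsy 171/687 = 24.9% → Procedure B
Procedure B wins overall and in every stone group — no reversal.

Yes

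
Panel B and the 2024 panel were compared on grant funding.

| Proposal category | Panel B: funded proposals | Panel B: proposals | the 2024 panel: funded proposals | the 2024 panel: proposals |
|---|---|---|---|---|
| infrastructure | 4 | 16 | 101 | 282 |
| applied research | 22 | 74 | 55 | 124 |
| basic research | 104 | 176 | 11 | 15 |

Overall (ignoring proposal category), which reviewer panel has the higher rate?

Panel B

Infrastructure: Panel B 4/16 = 25.0%, the 2024 panel 101/282 = 35.8% → the 2024 panel
Applied research: Panel B 22/74 = 29.7%, the 2024 panel 55/124 = 44.4% → the 2024 panel
Basic research: Panel B 104/176 = 59.1%, the 2024 panel 11/15 = 73.3% → the 2024 panel
Overall: Panel B 130/266 = 48.9%, the 2024 panel 167/421 = 39.7% → Panel B
(The 2024 panel wins every proposal group but Panel B wins overall — the 2024 panel's proposals skew toward the low-rate infrastructure group.)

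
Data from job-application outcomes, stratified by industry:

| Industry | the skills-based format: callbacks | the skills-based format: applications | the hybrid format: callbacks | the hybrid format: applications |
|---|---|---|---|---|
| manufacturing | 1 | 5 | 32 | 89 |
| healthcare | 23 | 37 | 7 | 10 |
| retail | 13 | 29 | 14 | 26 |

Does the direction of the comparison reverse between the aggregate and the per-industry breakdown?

Yes

Manufacturing: the skills-based format 1/5 = 20.0%, the hybrid format 32/89 = 36.0% → the hybrid format
Healthcare: the skills-based format 23/37 = 62.2%, the hybrid format 7/10 = 70.0% → the hybrid format
Retail: the skills-based format 13/29 = 44.8%, the hybrid format 14/26 = 53.8% → the hybrid format
Overall: the skills-based format 37/71 = 52.1%, the hybrid format 53/125 = 42.4% → the skills-based format
The hybrid format wins each industry group but the skills-based format wins overall — the comparison reverses. The hybrid format's applications skew toward manufacturing, which has a lower base rate.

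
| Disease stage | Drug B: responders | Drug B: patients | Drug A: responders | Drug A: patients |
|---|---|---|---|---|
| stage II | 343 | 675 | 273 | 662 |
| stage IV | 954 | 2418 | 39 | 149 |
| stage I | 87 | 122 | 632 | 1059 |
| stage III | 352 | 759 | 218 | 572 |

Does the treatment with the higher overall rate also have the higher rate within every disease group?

Stage II: Drug B 343/675 = 50.8%, Drug A 273/662 = 41.2% → Drug B
Stage IV: Drug B 954/2418 = 39.5%, Drug A 39/149 = 26.2% → Drug B
Stage I: Drug B 87/122 = 71.3%, Drug A 632/1059 = 59.7% → Drug B
Stage III: Drug B 352/759 = 46.4%, Drug A 218/572 = 38.1% → Drug B
Overall: Drug B 1736/3974 = 43.7%, Drug A 1162/2442 = 47.6% → Drug A
Drug B wins each disease group but Drug A wins overall — the comparison reverses. Drug B's patients skew toward stage IV, which has a lower base rate.

No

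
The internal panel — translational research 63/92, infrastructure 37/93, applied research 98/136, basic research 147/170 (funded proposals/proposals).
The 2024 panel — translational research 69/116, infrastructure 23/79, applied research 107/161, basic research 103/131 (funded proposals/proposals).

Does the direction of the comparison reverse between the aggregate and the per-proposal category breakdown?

No

Translational research: the internal panel 63/92 = 68.5%, the 2024 panel 69/116 = 59.5% → the internal panel
Infrastructure: the internal panel 37/93 = 39.8%, the 2024 panel 23/79 = 29.1% → the internal panel
Applied research: the internal panel 98/136 = 72.1%, the 2024 panel 107/161 = 66.5% → the internal panel
Basic research: the internal panel 147/170 = 86.5%, the 2024 panel 103/131 = 78.6% → the internal panel
Overall: the internal panel 345/491 = 70.3%, the 2024 panel 302/487 = 62.0% → the internal panel
The internal panel wins overall and in every proposal group — no reversal.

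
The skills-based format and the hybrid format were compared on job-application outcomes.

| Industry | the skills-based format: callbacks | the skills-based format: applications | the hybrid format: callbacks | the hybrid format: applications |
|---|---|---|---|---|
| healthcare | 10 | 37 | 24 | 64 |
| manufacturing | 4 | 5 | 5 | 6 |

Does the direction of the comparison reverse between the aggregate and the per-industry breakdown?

Healthcare: the skills-based format 10/37 = 27.0%, the hybrid format 24/64 = 37.5% → the hybrid format
Manufacturing: the skills-based format 4/5 = 80.0%, the hybrid format 5/6 = 83.3% → the hybrid format
Overall: the skills-based format 14/42 = 33.3%, the hybrid format 29/70 = 41.4% → the hybrid format
The hybrid format wins overall and in every industry group — no reversal.

No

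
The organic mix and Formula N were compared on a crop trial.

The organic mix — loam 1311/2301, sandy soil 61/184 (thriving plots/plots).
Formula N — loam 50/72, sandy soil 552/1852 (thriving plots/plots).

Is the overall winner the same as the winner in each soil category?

No

Loam: the organic mix 1311/2301 = 57.0%, Formula N 50/72 = 69.4% → Formula N
Sandy soil: the organic mix 61/184 = 33.2%, Formula N 552/1852 = 29.8% → the organic mix
Overall: the organic mix 1372/2485 = 55.2%, Formula N 602/1924 = 31.3% → the organic mix
Neither sweeps: the organic mix wins 1 of 2 groups, Formula N wins 1. The organic mix wins overall but not every group — no Simpson reversal.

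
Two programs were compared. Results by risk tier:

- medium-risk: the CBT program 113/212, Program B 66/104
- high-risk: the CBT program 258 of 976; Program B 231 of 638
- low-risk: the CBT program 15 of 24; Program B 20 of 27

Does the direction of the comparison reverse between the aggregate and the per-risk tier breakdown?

No

Medium-risk: the CBT program 113/212 = 53.3%, Program B 66/104 = 63.5% → Program B
High-risk: the CBT program 258/976 = 26.4%, Program B 231/638 = 36.2% → Program B
Low-risk: the CBT program 15/24 = 62.5%, Program B 20/27 = 74.1% → Program B
Overall: the CBT program 386/1212 = 31.8%, Program B 317/769 = 41.2% → Program B
Program B wins overall and in every risk group — no reversal.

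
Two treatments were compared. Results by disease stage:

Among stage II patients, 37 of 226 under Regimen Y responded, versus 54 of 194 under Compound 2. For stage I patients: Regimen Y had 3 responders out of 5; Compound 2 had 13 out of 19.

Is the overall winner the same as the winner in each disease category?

Yes

Stage II: Regimen Y 37/226 = 16.4%, Compound 2 54/194 = 27.8% → Compound 2
Stage I: Regimen Y 3/5 = 60.0%, Compound 2 13/19 = 68.4% → Compound 2
Overall: Regimen Y 40/231 = 17.3%, Compound 2 67/213 = 31.5% → Compound 2
Compound 2 wins overall and in every disease group — no reversal.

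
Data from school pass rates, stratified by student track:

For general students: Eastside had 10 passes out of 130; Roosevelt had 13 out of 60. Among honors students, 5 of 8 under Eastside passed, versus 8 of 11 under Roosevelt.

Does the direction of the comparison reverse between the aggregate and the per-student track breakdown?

No

General: Eastside 10/130 = 7.7%, Roosevelt 13/60 = 21.7% → Roosevelt
Honors: Eastside 5/8 = 62.5%, Roosevelt 8/11 = 72.7% → Roosevelt
Overall: Eastside 15/138 = 10.9%, Roosevelt 21/71 = 29.6% → Roosevelt
Roosevelt wins overall and in every student group — no reversal.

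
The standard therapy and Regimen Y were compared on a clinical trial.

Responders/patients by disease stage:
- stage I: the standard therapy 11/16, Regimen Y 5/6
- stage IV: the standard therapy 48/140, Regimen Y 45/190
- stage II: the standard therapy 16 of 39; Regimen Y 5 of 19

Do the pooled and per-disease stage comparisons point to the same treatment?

No

Stage I: the standard therapy 11/16 = 68.8%, Regimen Y 5/6 = 83.3% → Regimen Y
Stage IV: the standard therapy 48/140 = 34.3%, Regimen Y 45/190 = 23.7% → the standard therapy
Stage II: the standard therapy 16/39 = 41.0%, Regimen Y 5/19 = 26.3% → the standard therapy
Overall: the standard therapy 75/195 = 38.5%, Regimen Y 55/215 = 25.6% → the standard therapy
Neither sweeps: the standard therapy wins 2 of 3 groups, Regimen Y wins 1. The standard therapy wins overall but not every group — no Simpson reversal.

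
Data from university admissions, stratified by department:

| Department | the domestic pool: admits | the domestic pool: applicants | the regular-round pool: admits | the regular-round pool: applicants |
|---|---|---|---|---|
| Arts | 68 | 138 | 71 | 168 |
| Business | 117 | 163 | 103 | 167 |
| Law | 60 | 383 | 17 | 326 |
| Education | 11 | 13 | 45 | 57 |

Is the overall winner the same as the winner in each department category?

Arts: the domestic pool 68/138 = 49.3%, the regular-round pool 71/168 = 42.3% → the domestic pool
Business: the domestic pool 117/163 = 71.8%, the regular-round pool 103/167 = 61.7% → the domestic pool
Law: the domestic pool 60/383 = 15.7%, the regular-round pool 17/326 = 5.2% → the domestic pool
Education: the domestic pool 11/13 = 84.6%, the regular-round pool 45/57 = 78.9% → the domestic pool
Overall: the domestic pool 256/697 = 36.7%, the regular-round pool 236/718 = 32.9% → the domestic pool
The domestic pool wins overall and in every department group — no reversal.

Yes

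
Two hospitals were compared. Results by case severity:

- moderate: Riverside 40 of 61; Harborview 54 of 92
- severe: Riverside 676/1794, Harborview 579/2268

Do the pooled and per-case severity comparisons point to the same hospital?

Moderate: Riverside 40/61 = 65.6%, Harborview 54/92 = 58.7% → Riverside
Severe: Riverside 676/1794 = 37.7%, Harborview 579/2268 = 25.5% → Riverside
Overall: Riverside 716/1855 = 38.6%, Harborview 633/2360 = 26.8% → Riverside
Riverside wins overall and in every case group — no reversal.

Yes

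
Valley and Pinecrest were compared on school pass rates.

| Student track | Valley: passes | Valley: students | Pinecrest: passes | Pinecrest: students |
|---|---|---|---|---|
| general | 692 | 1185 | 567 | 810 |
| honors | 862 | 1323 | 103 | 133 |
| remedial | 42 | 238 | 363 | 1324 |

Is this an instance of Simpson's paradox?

Yes

General: Valley 692/1185 = 58.4%, Pinecrest 567/810 = 70.0% → Pinecrest
Honors: Valley 862/1323 = 65.2%, Pinecrest 103/133 = 77.4% → Pinecrest
Remedial: Valley 42/238 = 17.6%, Pinecrest 363/1324 = 27.4% → Pinecrest
Overall: Valley 1596/2746 = 58.1%, Pinecrest 1033/2267 = 45.6% → Valley
Pinecrest wins each student group but Valley wins overall — the comparison reverses. Pinecrest's students skew toward remedial, which has a lower base rate.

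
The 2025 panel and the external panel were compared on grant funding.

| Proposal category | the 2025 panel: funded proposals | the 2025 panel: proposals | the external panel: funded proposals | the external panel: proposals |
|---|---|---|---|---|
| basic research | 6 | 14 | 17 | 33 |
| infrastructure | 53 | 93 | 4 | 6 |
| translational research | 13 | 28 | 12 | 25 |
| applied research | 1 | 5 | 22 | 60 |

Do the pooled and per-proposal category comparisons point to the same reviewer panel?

No

Basic research: the 2025 panel 6/14 = 42.9%, the external panel 17/33 = 51.5% → the external panel
Infrastructure: the 2025 panel 53/93 = 57.0%, the external panel 4/6 = 66.7% → the external panel
Translational research: the 2025 panel 13/28 = 46.4%, the external panel 12/25 = 48.0% → the external panel
Applied research: the 2025 panel 1/5 = 20.0%, the external panel 22/60 = 36.7% → the external panel
Overall: the 2025 panel 73/140 = 52.1%, the external panel 55/124 = 44.4% → the 2025 panel
The external panel wins each proposal group but the 2025 panel wins overall — the comparison reverses. The external panel's proposals skew toward applied research, which has a lower base rate.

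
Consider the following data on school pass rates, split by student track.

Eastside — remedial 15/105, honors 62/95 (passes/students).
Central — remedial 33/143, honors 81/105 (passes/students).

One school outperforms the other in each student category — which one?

Central

Remedial: Eastside 15/105 = 14.3%, Central 33/143 = 23.1% → Central
Honors: Eastside 62/95 = 65.3%, Central 81/105 = 77.1% → Central
Central has the higher rate in both groups.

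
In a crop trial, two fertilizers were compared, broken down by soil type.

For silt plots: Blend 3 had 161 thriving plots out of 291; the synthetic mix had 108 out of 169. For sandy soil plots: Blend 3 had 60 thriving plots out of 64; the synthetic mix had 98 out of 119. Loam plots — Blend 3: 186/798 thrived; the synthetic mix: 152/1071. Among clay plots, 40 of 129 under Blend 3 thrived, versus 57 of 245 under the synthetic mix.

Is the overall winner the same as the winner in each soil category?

Silt: Blend 3 161/291 = 55.3%, the synthetic mix 108/169 = 63.9% → the synthetic mix
Sandy soil: Blend 3 60/64 = 93.8%, the synthetic mix 98/119 = 82.4% → Blend 3
Loam: Blend 3 186/798 = 23.3%, the synthetic mix 152/1071 = 14.2% → Blend 3
Clay: Blend 3 40/129 = 31.0%, the synthetic mix 57/245 = 23.3% → Blend 3
Overall: Blend 3 447/1282 = 34.9%, the synthetic mix 415/1604 = 25.9% → Blend 3
Neither sweeps: Blend 3 wins 3 of 4 groups, the synthetic mix wins 1. Blend 3 wins overall but not every group — no Simpson reversal.

No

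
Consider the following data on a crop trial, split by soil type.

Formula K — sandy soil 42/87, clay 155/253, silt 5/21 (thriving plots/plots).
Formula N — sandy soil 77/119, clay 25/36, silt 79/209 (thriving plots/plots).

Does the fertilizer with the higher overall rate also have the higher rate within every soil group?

Sandy soil: Formula K 42/87 = 48.3%, Formula N 77/119 = 64.7% → Formula N
Clay: Formula K 155/253 = 61.3%, Formula N 25/36 = 69.4% → Formula N
Silt: Formula K 5/21 = 23.8%, Formula N 79/209 = 37.8% → Formula N
Overall: Formula K 202/361 = 56.0%, Formula N 181/364 = 49.7% → Formula K
Formula N wins each soil group but Formula K wins overall — the comparison reverses. Formula N's plots skew toward silt, which has a lower base rate.

No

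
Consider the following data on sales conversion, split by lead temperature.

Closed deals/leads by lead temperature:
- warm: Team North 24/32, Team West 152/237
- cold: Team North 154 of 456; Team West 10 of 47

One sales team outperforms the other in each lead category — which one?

Warm: Team North 24/32 = 75.0%, Team West 152/237 = 64.1% → Team North
Cold: Team North 154/456 = 33.8%, Team West 10/47 = 21.3% → Team North
Team North has the higher rate in both groups.

Team North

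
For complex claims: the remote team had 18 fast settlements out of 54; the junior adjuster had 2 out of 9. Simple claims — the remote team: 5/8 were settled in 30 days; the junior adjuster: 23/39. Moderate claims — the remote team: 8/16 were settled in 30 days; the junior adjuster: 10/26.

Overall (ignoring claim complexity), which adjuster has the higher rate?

the junior adjuster

Complex: the remote team 18/54 = 33.3%, the junior adjuster 2/9 = 22.2% → the remote team
Simple: the remote team 5/8 = 62.5%, the junior adjuster 23/39 = 59.0% → the remote team
Moderate: the remote team 8/16 = 50.0%, the junior adjuster 10/26 = 38.5% → the remote team
Overall: the remote team 31/78 = 39.7%, the junior adjuster 35/74 = 47.3% → the junior adjuster
(The remote team wins every claim group but the junior adjuster wins overall — the remote team's claims skew toward the low-rate complex group.)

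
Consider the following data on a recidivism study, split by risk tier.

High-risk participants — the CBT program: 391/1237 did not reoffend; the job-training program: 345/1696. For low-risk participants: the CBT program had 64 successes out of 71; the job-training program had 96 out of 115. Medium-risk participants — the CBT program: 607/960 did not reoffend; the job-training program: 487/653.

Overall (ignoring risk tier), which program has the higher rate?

High-risk: the CBT program 391/1237 = 31.6%, the job-training program 345/1696 = 20.3% → the CBT program
Low-risk: the CBT program 64/71 = 90.1%, the job-training program 96/115 = 83.5% → the CBT program
Medium-risk: the CBT program 607/960 = 63.2%, the job-training program 487/653 = 74.6% → the job-training program
Overall: the CBT program 1062/2268 = 46.8%, the job-training program 928/2464 = 37.7% → the CBT program
(Neither sweeps every risk group, but the CBT program has the higher pooled rate.)

the CBT program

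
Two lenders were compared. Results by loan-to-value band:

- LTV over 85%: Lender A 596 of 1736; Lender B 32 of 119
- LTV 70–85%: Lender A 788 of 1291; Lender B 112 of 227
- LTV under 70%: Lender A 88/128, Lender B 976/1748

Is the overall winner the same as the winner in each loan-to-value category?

LTV over 85%: Lender A 596/1736 = 34.3%, Lender B 32/119 = 26.9% → Lender A
LTV 70–85%: Lender A 788/1291 = 61.0%, Lender B 112/227 = 49.3% → Lender A
LTV under 70%: Lender A 88/128 = 68.8%, Lender B 976/1748 = 55.8% → Lender A
Overall: Lender A 1472/3155 = 46.7%, Lender B 1120/2094 = 53.5% → Lender B
Lender A wins each loan-to-value group but Lender B wins overall — the comparison reverses. Lender A's loans skew toward LTV over 85%, which has a lower base rate.

No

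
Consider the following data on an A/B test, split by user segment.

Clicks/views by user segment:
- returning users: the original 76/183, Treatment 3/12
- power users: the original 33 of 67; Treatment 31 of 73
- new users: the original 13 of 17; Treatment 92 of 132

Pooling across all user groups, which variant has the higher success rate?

Returning users: the original 76/183 = 41.5%, Treatment 3/12 = 25.0% → the original
Power users: the original 33/67 = 49.3%, Treatment 31/73 = 42.5% → the original
New users: the original 13/17 = 76.5%, Treatment 92/132 = 69.7% → the original
Overall: the original 122/267 = 45.7%, Treatment 126/217 = 58.1% → Treatment
(The original wins every user group but Treatment wins overall — the original's views skew toward the low-rate returning users group.)

Treatment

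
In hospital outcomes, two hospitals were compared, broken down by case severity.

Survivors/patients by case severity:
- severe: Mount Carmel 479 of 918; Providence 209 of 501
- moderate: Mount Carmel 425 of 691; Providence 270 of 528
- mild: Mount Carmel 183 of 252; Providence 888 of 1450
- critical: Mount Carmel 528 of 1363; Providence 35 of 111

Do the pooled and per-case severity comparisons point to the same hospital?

Severe: Mount Carmel 479/918 = 52.2%, Providence 209/501 = 41.7% → Mount Carmel
Moderate: Mount Carmel 425/691 = 61.5%, Providence 270/528 = 51.1% → Mount Carmel
Mild: Mount Carmel 183/252 = 72.6%, Providence 888/1450 = 61.2% → Mount Carmel
Critical: Mount Carmel 528/1363 = 38.7%, Providence 35/111 = 31.5% → Mount Carmel
Overall: Mount Carmel 1615/3224 = 50.1%, Providence 1402/2590 = 54.1% → Providence
Mount Carmel wins each case group but Providence wins overall — the comparison reverses. Mount Carmel's patients skew toward critical, which has a lower base rate.

No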